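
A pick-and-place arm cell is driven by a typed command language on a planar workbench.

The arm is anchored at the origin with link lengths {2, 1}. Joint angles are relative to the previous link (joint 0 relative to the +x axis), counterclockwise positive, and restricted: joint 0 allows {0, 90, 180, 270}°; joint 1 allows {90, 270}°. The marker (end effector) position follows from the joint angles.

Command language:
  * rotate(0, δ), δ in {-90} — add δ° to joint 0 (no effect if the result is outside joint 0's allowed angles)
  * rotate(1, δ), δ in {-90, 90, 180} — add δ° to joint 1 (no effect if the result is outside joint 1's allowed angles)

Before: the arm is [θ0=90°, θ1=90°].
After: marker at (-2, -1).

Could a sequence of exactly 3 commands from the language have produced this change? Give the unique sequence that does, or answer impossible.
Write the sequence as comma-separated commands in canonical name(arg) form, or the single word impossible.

initial: [θ0=90°, θ1=90°]
step 1 (rotate(0, -90)): [θ0=0°, θ1=90°]
step 2 (rotate(0, -90)): [θ0=270°, θ1=90°]
step 3 (rotate(0, -90)): [θ0=180°, θ1=90°]
no rival 3-sequence matches.

rotate(0, -90), rotate(0, -90), rotate(0, -90)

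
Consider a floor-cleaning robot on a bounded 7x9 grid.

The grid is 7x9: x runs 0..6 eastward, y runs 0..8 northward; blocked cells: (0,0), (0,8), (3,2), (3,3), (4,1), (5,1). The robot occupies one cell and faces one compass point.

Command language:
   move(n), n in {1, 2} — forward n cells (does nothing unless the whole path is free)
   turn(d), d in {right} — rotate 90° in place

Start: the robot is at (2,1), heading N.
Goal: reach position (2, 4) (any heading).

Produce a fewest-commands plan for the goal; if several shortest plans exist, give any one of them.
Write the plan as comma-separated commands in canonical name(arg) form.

from: at (2,1), heading N
t=1 move(1) ⇒ at (2,2), heading N
t=2 move(2) ⇒ at (2,4), heading N
minimal: 2 command(s), checked below 2.

move(1), move(2)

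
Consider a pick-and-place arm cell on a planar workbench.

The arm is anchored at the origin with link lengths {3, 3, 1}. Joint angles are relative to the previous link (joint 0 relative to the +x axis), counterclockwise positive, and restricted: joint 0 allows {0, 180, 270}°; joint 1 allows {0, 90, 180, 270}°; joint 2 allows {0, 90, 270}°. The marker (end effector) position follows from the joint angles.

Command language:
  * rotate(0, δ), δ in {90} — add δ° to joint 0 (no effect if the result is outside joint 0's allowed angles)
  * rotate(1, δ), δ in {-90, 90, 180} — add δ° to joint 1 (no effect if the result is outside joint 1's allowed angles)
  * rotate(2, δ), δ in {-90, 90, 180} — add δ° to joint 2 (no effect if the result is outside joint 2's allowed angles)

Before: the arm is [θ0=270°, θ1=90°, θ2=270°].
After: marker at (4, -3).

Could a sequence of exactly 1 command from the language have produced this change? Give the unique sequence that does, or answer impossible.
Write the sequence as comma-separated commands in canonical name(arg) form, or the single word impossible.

rotate(2, 90)

initial: [θ0=270°, θ1=90°, θ2=270°]
step 1 (rotate(2, 90)): [θ0=270°, θ1=90°, θ2=0°]
no other 1-command option fits: unique.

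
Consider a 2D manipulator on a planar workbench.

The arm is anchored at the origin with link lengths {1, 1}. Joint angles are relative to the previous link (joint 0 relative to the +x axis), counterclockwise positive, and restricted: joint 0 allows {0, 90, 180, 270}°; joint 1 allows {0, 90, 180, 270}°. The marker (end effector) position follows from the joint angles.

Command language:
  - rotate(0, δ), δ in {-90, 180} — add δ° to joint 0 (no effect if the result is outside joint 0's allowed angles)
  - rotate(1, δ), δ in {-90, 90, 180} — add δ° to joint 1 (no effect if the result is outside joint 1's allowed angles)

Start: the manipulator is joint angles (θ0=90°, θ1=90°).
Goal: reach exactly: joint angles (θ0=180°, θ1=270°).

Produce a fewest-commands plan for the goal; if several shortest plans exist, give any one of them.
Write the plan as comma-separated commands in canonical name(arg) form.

start: joint angles (θ0=90°, θ1=90°)
step 1 (rotate(1, 180)): joint angles (θ0=90°, θ1=270°)
step 2 (rotate(0, -90)): joint angles (θ0=0°, θ1=270°)
step 3 (rotate(0, 180)): joint angles (θ0=180°, θ1=270°)
minimal: 3 command(s), checked below 3.

rotate(1, 180), rotate(0, -90), rotate(0, 180)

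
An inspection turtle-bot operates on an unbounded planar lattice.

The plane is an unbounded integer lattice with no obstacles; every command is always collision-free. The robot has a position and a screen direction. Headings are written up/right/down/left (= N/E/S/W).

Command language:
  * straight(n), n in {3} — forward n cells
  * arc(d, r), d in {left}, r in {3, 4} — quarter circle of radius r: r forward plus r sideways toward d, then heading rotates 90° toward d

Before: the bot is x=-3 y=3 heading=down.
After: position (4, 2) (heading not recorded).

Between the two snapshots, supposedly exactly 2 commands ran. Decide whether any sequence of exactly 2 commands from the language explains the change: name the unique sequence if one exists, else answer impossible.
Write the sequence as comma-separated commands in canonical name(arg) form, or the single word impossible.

key: order matters: swapping arc(left, 4) and arc(left, 3) lands elsewhere
start: x=-3 y=3 heading=down
t=1 arc(left, 4) ⇒ x=1 y=-1 heading=right
t=2 arc(left, 3) ⇒ x=4 y=2 heading=up
uniquely the one of 9 2-step routes that fits.

arc(left, 4), arc(left, 3)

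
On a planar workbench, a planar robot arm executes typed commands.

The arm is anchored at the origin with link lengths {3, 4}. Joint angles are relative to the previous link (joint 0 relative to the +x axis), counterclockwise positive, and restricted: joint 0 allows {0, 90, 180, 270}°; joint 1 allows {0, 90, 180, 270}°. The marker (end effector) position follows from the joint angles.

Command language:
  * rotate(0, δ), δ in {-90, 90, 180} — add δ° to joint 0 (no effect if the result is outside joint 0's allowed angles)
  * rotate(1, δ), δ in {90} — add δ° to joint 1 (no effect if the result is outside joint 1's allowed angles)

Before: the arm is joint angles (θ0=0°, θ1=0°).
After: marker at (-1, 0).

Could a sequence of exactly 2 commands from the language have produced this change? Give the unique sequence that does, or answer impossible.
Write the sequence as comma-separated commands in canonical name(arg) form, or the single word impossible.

rotate(1, 90), rotate(1, 90)

from: joint angles (θ0=0°, θ1=0°)
t=1 rotate(1, 90) ⇒ joint angles (θ0=0°, θ1=90°)
t=2 rotate(1, 90) ⇒ joint angles (θ0=0°, θ1=180°)
no other 2-command option fits: unique.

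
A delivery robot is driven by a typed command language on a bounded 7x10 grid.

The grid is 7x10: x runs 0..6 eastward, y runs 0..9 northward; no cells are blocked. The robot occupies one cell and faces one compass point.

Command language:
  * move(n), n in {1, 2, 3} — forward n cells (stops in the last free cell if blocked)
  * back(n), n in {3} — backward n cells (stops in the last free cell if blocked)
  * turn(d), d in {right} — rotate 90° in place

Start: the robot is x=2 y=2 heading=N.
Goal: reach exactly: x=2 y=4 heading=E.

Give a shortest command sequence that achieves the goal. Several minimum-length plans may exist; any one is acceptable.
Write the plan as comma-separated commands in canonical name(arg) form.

move(2), turn(right)

start: x=2 y=2 heading=N
step 1 (move(2)): x=2 y=4 heading=N
step 2 (turn(right)): x=2 y=4 heading=E
nothing shorter than 2 reaches the goal.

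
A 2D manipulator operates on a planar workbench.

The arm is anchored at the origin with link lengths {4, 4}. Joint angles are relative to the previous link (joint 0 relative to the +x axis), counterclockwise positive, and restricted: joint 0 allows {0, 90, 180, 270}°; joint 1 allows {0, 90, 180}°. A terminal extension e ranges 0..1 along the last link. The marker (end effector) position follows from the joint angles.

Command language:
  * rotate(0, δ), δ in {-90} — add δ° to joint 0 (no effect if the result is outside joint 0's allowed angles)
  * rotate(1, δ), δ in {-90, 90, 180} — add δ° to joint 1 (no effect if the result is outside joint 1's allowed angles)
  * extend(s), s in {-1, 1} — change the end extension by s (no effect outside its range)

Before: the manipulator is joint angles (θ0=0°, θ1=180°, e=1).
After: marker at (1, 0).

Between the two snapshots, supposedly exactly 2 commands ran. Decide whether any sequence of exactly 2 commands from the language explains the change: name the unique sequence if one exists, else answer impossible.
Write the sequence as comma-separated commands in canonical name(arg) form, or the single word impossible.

start: joint angles (θ0=0°, θ1=180°, e=1)
t=1 rotate(0, -90) ⇒ joint angles (θ0=270°, θ1=180°, e=1)
t=2 rotate(0, -90) ⇒ joint angles (θ0=180°, θ1=180°, e=1)
all 36 alternatives checked — unique.

rotate(0, -90), rotate(0, -90)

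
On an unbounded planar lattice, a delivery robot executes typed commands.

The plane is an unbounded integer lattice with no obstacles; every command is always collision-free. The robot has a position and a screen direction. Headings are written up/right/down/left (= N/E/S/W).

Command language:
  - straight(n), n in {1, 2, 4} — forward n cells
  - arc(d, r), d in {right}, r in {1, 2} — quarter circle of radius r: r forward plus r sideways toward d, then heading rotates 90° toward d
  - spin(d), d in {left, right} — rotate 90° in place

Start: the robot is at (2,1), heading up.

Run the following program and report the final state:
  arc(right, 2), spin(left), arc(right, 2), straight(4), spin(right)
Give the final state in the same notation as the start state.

at (10,5), heading down

initial: at (2,1), heading up
1. arc(right, 2) → at (4,3), heading right
2. spin(left) → at (4,3), heading up
3. arc(right, 2) → at (6,5), heading right
4. straight(4) → at (10,5), heading right
5. spin(right) → at (10,5), heading down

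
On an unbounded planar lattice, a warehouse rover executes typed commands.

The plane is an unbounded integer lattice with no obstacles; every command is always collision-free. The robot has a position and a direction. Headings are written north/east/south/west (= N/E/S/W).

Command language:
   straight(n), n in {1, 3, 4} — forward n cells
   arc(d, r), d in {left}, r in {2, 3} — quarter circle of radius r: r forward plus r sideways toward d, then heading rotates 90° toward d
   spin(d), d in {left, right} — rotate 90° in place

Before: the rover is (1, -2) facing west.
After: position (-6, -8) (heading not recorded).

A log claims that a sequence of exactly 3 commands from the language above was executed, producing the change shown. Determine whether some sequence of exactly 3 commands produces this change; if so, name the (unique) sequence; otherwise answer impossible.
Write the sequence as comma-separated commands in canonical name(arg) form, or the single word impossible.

key: running straight(3) before straight(4) would end elsewhere — order is forced
start: (1, -2) facing west
step 1 (straight(4)): (-3, -2) facing west
step 2 (arc(left, 3)): (-6, -5) facing south
step 3 (straight(3)): (-6, -8) facing south
uniquely the one of 343 3-step routes that fits.

straight(4), arc(left, 3), straight(3)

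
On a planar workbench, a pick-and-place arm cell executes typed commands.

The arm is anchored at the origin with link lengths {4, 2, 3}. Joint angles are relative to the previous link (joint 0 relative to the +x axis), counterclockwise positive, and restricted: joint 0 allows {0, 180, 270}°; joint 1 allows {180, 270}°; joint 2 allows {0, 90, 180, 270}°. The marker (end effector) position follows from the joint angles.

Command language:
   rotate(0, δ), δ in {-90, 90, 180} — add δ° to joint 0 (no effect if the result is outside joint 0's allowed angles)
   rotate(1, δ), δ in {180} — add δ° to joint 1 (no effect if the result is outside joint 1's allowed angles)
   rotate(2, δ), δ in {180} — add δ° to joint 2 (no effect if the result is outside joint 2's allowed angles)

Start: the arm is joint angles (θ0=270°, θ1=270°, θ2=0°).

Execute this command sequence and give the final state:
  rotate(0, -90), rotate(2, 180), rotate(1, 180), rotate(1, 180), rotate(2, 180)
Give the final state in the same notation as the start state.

joint angles (θ0=180°, θ1=270°, θ2=0°)

begin: joint angles (θ0=270°, θ1=270°, θ2=0°)
t=1 rotate(0, -90) ⇒ joint angles (θ0=180°, θ1=270°, θ2=0°)
t=2 rotate(2, 180) ⇒ joint angles (θ0=180°, θ1=270°, θ2=180°)
t=3 rotate(1, 180) ⇒ joint angles (θ0=180°, θ1=270°, θ2=180°)
t=4 rotate(1, 180) ⇒ joint angles (θ0=180°, θ1=270°, θ2=180°)
t=5 rotate(2, 180) ⇒ joint angles (θ0=180°, θ1=270°, θ2=0°)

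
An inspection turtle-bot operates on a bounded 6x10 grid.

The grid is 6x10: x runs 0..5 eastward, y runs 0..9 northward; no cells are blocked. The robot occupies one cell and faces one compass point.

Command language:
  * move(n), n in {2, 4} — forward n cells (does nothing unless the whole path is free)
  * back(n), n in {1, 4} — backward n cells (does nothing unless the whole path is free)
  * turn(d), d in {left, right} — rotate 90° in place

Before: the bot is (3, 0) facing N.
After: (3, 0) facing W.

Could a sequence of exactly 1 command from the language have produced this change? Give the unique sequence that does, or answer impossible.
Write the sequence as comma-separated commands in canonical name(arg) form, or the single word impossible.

key: (3,0) unchanged — the single command moves nothing
initial: (3, 0) facing N
[1] after turn(left): (3, 0) facing W
no rival 1-sequence matches.

turn(left)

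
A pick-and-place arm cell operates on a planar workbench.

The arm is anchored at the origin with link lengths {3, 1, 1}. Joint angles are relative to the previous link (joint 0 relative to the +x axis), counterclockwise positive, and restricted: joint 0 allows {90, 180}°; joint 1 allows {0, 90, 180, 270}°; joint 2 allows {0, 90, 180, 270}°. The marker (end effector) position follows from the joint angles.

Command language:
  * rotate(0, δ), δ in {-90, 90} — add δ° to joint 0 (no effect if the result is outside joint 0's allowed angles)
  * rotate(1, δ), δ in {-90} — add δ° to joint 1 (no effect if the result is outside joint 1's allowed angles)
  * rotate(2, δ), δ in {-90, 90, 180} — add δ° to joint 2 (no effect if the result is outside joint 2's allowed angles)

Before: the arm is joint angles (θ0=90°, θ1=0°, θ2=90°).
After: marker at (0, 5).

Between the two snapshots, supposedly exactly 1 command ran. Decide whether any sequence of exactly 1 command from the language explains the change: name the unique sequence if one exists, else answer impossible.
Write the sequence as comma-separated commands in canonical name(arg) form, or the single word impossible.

start: joint angles (θ0=90°, θ1=0°, θ2=90°)
1. rotate(2, -90) → joint angles (θ0=90°, θ1=0°, θ2=0°)
all 6 alternatives checked — unique.

rotate(2, -90)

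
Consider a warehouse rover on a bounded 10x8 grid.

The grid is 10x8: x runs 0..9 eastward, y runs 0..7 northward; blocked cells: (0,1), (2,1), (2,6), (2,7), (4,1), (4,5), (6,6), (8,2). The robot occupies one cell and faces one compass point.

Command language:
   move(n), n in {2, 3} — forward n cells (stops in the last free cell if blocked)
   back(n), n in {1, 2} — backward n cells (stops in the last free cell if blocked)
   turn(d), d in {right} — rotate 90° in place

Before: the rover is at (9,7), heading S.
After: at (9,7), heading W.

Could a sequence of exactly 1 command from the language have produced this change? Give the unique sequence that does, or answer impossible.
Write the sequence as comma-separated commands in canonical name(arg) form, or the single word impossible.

turn(right)

key: parked at (9,7) the whole time — nothing moves the robot
start: at (9,7), heading S
[1] after turn(right): at (9,7), heading W
uniquely the one of 5 1-step routes that fits.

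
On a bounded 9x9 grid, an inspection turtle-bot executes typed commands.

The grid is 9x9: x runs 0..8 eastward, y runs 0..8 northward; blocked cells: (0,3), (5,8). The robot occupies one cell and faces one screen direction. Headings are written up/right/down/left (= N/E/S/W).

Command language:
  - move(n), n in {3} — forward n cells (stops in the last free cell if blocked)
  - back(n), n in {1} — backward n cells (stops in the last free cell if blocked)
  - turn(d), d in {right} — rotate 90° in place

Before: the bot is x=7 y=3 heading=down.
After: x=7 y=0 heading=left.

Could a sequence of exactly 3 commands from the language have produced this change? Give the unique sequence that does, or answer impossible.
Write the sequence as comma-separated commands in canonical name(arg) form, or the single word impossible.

move(3), move(3), turn(right)

key: the second move(3) runs into the grid edge before its full distance
begin: x=7 y=3 heading=down
1. move(3) → x=7 y=0 heading=down
2. move(3) → x=7 y=0 heading=down
3. turn(right) → x=7 y=0 heading=left
uniquely the one of 27 3-step routes that fits.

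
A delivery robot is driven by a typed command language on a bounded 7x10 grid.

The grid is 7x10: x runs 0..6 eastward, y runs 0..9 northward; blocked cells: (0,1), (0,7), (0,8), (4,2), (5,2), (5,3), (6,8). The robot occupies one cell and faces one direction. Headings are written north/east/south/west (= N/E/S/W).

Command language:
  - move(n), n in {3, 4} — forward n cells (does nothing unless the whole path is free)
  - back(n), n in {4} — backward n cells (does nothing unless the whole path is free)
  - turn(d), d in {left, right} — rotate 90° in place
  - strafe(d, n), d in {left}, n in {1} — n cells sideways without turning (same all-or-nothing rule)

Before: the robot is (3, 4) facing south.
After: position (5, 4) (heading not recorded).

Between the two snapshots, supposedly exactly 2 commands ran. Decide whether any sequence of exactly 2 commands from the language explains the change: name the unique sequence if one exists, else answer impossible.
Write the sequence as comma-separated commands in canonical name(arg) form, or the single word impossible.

strafe(left, 1), strafe(left, 1)

start: (3, 4) facing south
step 1 (strafe(left, 1)): (4, 4) facing south
step 2 (strafe(left, 1)): (5, 4) facing south
all 36 alternatives checked — unique.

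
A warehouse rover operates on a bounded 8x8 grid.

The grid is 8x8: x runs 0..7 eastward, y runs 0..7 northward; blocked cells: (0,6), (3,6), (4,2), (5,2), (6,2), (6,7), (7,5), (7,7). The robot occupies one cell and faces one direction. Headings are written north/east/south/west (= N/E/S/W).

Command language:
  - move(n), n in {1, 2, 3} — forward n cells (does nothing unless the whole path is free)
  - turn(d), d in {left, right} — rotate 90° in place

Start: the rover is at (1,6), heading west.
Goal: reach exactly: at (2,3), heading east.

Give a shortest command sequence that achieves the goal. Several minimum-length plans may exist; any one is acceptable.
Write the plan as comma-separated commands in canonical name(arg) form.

t0: at (1,6), heading west
[1] after turn(left): at (1,6), heading south
[2] after move(3): at (1,3), heading south
[3] after turn(left): at (1,3), heading east
[4] after move(1): at (2,3), heading east
shorter routes all fall short; 4 is best.

turn(left), move(3), turn(left), move(1)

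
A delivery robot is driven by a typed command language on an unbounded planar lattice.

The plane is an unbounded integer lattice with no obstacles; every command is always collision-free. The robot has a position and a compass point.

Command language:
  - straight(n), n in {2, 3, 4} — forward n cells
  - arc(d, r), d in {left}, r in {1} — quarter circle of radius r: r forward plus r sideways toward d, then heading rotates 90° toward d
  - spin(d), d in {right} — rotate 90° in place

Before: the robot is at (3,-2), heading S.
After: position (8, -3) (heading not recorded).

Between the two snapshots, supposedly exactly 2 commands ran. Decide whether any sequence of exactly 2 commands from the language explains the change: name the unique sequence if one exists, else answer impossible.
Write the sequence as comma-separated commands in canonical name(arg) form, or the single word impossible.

arc(left, 1), straight(4)

key: order matters: swapping arc(left, 1) and straight(4) lands elsewhere
from: at (3,-2), heading S
t=1 arc(left, 1) ⇒ at (4,-3), heading E
t=2 straight(4) ⇒ at (8,-3), heading E
no other 2-command option fits: unique.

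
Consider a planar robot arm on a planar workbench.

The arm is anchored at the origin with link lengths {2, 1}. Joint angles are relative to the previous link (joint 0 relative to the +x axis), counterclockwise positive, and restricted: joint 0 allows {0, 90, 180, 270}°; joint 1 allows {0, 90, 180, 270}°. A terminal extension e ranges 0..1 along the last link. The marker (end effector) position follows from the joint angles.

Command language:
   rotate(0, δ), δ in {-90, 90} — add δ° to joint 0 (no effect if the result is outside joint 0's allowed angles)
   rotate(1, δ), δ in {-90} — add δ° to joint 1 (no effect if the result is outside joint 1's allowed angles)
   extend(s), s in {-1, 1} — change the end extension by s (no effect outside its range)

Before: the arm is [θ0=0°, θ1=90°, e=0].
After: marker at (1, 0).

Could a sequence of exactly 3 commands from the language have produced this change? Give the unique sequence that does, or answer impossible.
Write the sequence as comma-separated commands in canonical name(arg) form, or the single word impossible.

rotate(1, -90), rotate(1, -90), rotate(1, -90)

initial: [θ0=0°, θ1=90°, e=0]
[1] after rotate(1, -90): [θ0=0°, θ1=0°, e=0]
[2] after rotate(1, -90): [θ0=0°, θ1=270°, e=0]
[3] after rotate(1, -90): [θ0=0°, θ1=180°, e=0]
uniquely the one of 125 3-step routes that fits.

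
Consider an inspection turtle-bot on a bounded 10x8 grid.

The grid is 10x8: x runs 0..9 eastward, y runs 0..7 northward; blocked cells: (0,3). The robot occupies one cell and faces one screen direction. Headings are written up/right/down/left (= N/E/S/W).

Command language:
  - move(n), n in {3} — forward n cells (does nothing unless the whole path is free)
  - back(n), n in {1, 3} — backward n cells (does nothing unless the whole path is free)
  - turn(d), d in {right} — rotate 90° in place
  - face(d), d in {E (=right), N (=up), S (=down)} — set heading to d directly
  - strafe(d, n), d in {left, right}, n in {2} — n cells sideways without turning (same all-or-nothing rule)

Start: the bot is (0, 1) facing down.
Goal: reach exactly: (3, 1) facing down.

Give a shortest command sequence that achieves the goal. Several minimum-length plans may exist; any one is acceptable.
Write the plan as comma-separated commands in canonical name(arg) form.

t0: (0, 1) facing down
t=1 face(E) ⇒ (0, 1) facing right
t=2 move(3) ⇒ (3, 1) facing right
t=3 face(S) ⇒ (3, 1) facing down
nothing shorter than 3 reaches the goal.

face(E), move(3), face(S)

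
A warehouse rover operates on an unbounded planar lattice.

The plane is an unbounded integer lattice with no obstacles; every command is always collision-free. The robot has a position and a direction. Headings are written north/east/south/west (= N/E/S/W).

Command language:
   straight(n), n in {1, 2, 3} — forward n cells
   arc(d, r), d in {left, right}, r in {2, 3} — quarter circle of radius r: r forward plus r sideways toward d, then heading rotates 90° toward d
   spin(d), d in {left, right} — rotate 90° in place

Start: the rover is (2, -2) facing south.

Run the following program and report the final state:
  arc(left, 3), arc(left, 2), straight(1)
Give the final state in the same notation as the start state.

start: (2, -2) facing south
[1] after arc(left, 3): (5, -5) facing east
[2] after arc(left, 2): (7, -3) facing north
[3] after straight(1): (7, -2) facing north

(7, -2) facing north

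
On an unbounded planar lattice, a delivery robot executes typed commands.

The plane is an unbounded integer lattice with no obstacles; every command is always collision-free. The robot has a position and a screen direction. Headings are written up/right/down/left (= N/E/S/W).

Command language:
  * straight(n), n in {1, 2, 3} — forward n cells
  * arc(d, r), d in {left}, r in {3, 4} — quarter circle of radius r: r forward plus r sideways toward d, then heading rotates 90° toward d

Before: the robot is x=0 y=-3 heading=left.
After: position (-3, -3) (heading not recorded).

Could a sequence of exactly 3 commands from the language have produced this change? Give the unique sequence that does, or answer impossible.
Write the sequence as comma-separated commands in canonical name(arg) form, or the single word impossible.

straight(1), straight(1), straight(1)

t0: x=0 y=-3 heading=left
[1] after straight(1): x=-1 y=-3 heading=left
[2] after straight(1): x=-2 y=-3 heading=left
[3] after straight(1): x=-3 y=-3 heading=left
uniquely the one of 125 3-step routes that fits.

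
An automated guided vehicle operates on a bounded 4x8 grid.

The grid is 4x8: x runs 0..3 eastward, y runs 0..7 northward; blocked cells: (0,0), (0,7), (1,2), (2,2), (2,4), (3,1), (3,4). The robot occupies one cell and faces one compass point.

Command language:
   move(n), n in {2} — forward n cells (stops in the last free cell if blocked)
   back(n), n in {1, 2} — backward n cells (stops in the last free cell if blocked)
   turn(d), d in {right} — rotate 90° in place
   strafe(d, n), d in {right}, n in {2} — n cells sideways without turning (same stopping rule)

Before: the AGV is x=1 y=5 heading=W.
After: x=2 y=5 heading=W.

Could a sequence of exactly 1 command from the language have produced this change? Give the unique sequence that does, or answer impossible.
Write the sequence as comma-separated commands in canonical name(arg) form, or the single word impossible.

key: heading stays W — the single command does not turn
from: x=1 y=5 heading=W
1. back(1) → x=2 y=5 heading=W
no rival 1-sequence matches.

back(1)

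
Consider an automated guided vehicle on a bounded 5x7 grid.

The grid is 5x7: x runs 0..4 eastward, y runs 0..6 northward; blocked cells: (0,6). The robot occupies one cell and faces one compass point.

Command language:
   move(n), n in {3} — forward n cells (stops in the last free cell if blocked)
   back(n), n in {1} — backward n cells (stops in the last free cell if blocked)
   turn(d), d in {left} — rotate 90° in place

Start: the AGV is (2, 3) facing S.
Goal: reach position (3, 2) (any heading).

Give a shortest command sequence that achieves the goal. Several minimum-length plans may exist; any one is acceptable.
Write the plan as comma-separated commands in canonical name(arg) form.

from: (2, 3) facing S
t=1 turn(left) ⇒ (2, 3) facing E
t=2 move(3) ⇒ (4, 3) facing E
t=3 back(1) ⇒ (3, 3) facing E
t=4 turn(left) ⇒ (3, 3) facing N
t=5 back(1) ⇒ (3, 2) facing N
nothing shorter than 5 reaches the goal.

turn(left), move(3), back(1), turn(left), back(1)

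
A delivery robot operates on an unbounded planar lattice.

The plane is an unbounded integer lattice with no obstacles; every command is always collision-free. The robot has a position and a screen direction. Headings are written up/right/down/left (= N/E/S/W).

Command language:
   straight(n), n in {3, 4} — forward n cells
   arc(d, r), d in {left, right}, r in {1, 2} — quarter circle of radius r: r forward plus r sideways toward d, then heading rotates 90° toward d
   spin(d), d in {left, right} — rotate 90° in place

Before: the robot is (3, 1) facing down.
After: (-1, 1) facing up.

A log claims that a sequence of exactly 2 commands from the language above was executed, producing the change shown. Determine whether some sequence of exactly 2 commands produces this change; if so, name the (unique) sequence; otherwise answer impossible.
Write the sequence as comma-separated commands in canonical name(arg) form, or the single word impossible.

arc(right, 2), arc(right, 2)

key: cell and facing (now N) both changed — the 2 commands mix motion and turning
start: (3, 1) facing down
1. arc(right, 2) → (1, -1) facing left
2. arc(right, 2) → (-1, 1) facing up
no rival 2-sequence matches.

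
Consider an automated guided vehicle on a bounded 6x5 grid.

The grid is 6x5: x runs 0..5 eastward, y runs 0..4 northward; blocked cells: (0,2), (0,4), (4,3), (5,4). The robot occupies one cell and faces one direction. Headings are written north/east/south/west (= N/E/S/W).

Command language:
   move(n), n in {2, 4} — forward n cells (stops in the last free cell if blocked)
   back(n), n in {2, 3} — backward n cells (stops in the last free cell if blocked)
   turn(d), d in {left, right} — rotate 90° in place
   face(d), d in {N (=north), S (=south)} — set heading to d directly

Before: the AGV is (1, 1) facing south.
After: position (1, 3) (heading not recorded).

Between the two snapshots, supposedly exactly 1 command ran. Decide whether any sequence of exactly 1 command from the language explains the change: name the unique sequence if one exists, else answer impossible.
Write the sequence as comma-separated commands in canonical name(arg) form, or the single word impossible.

initial: (1, 1) facing south
step 1 (back(2)): (1, 3) facing south
no rival 1-sequence matches.

back(2)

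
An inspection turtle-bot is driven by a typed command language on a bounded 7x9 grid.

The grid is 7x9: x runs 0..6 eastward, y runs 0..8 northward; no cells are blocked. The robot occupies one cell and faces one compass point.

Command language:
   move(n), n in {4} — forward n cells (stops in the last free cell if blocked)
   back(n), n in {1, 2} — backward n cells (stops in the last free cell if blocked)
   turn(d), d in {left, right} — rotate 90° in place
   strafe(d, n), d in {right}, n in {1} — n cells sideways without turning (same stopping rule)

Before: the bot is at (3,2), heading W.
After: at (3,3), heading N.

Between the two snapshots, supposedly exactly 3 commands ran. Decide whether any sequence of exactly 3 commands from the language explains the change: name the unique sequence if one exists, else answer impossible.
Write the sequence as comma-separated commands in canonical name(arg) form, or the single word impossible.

checked all 3-command options: none fits.

impossible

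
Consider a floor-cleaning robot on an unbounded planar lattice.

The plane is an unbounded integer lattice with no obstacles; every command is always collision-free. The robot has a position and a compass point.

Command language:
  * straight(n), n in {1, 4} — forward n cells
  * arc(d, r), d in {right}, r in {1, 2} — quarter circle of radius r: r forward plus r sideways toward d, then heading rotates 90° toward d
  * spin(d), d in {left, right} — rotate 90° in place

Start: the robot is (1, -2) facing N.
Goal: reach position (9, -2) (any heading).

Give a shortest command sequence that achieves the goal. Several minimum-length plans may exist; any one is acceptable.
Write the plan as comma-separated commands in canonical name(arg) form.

start: (1, -2) facing N
1. arc(right, 2) → (3, 0) facing E
2. straight(4) → (7, 0) facing E
3. arc(right, 2) → (9, -2) facing S
nothing shorter than 3 reaches the goal.

arc(right, 2), straight(4), arc(right, 2)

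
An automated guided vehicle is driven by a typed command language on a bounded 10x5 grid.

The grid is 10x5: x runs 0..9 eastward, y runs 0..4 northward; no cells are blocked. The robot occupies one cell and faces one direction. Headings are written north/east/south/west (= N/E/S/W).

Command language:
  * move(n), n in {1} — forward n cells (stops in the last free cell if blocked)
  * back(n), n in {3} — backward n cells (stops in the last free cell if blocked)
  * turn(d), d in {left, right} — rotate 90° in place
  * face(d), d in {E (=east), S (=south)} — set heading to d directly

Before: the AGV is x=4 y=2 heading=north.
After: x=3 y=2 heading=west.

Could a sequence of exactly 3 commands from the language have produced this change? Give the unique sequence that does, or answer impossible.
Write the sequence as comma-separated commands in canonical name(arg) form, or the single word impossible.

key: running move(1) before face(S) would end elsewhere — order is forced
t0: x=4 y=2 heading=north
step 1 (face(S)): x=4 y=2 heading=south
step 2 (turn(right)): x=4 y=2 heading=west
step 3 (move(1)): x=3 y=2 heading=west
no rival 3-sequence matches.

face(S), turn(right), move(1)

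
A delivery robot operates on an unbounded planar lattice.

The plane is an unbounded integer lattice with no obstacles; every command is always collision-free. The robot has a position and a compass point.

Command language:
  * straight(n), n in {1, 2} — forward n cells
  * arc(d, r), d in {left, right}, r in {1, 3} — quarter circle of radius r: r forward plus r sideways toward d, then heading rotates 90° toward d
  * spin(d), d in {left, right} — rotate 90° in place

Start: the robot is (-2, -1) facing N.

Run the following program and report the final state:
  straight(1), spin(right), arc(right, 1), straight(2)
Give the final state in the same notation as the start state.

start: (-2, -1) facing N
1. straight(1) → (-2, 0) facing N
2. spin(right) → (-2, 0) facing E
3. arc(right, 1) → (-1, -1) facing S
4. straight(2) → (-1, -3) facing S

(-1, -3) facing S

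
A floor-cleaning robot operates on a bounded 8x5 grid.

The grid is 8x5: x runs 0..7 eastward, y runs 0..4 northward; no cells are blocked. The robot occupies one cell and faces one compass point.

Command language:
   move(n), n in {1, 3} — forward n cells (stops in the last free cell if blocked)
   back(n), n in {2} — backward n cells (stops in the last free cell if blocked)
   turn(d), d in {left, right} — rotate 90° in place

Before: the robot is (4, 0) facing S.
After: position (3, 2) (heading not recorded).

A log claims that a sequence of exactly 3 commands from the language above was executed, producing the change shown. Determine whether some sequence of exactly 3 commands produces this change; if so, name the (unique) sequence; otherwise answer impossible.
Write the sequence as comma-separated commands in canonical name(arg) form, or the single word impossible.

back(2), turn(right), move(1)

key: running move(1) before back(2) would end elsewhere — order is forced
begin: (4, 0) facing S
t=1 back(2) ⇒ (4, 2) facing S
t=2 turn(right) ⇒ (4, 2) facing W
t=3 move(1) ⇒ (3, 2) facing W
uniquely the one of 125 3-step routes that fits.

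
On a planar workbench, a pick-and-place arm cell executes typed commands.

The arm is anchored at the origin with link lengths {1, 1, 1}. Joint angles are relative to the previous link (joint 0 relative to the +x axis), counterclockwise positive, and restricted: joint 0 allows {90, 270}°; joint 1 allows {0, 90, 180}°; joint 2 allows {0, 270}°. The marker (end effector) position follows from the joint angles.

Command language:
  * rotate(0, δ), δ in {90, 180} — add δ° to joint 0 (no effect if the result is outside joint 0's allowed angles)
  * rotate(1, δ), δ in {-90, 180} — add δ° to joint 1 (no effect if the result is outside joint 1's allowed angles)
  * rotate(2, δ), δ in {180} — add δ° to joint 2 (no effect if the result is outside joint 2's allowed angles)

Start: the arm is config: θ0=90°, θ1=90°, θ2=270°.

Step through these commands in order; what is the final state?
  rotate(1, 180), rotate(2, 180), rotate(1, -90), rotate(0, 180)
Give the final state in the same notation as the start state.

t0: config: θ0=90°, θ1=90°, θ2=270°
[1] after rotate(1, 180): config: θ0=90°, θ1=90°, θ2=270°
[2] after rotate(2, 180): config: θ0=90°, θ1=90°, θ2=270°
[3] after rotate(1, -90): config: θ0=90°, θ1=0°, θ2=270°
[4] after rotate(0, 180): config: θ0=270°, θ1=0°, θ2=270°

config: θ0=270°, θ1=0°, θ2=270°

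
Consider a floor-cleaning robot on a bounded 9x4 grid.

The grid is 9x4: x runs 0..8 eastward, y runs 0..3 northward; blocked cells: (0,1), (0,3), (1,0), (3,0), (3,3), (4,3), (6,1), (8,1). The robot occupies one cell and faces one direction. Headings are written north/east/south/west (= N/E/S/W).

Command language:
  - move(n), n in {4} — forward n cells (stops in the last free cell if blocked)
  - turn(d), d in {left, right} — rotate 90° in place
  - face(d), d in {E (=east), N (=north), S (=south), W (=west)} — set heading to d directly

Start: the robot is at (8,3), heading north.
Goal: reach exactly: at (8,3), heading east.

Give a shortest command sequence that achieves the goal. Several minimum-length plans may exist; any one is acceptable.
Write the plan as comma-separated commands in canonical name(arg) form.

t0: at (8,3), heading north
[1] after turn(right): at (8,3), heading east
minimal: 1 command(s), checked below 1.

turn(right)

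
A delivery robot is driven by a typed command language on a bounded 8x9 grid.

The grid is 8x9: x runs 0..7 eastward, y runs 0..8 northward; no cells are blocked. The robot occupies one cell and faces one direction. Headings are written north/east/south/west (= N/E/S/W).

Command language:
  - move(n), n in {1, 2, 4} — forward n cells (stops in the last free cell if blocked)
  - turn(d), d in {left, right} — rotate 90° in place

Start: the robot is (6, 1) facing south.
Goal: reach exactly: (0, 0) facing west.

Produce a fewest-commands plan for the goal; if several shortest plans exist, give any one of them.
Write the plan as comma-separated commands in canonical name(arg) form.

move(1), turn(right), move(2), move(4)

from: (6, 1) facing south
step 1 (move(1)): (6, 0) facing south
step 2 (turn(right)): (6, 0) facing west
step 3 (move(2)): (4, 0) facing west
step 4 (move(4)): (0, 0) facing west
shorter routes all fall short; 4 is best.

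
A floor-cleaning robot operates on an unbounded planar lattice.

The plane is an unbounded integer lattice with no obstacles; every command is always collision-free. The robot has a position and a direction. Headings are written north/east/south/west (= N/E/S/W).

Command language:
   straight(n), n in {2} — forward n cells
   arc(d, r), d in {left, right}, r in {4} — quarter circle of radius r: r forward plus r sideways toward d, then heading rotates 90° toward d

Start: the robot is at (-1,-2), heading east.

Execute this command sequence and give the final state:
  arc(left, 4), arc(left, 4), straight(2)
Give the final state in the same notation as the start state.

at (-3,6), heading west

t0: at (-1,-2), heading east
t=1 arc(left, 4) ⇒ at (3,2), heading north
t=2 arc(left, 4) ⇒ at (-1,6), heading west
t=3 straight(2) ⇒ at (-3,6), heading west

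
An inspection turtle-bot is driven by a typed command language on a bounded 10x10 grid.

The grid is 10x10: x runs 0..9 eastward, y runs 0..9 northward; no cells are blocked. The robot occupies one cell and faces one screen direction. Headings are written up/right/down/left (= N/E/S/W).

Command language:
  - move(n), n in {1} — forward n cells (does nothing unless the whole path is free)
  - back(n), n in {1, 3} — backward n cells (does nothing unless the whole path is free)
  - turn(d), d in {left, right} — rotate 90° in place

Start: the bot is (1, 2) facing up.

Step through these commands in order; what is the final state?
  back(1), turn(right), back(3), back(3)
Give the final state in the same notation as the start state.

(1, 1) facing right

begin: (1, 2) facing up
1. back(1) → (1, 1) facing up
2. turn(right) → (1, 1) facing right
3. back(3) → (1, 1) facing right
4. back(3) → (1, 1) facing right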